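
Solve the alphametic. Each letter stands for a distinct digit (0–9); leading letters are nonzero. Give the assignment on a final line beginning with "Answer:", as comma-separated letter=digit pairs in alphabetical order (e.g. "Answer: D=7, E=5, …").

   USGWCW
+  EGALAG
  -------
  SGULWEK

Step 1. [col 1: W + G ≡ K (mod 10)] no forcing yet in column 1 (carry-in 0); K=2 is free and consistent — try it, so K=2.
Step 2. [col 1: W + G ≡ K (mod 10)] column 1 (W + G ≡ K (mod 10), carry-in 0) doesn't pin W yet; pick W=5 and continue, so W=5.
Step 3. [col 1: W + G ≡ K (mod 10)] in column 1 we have W+G≡K with carry-in 0; given W=5, K=2 and digits 2,5 already taken and all letters distinct, that pins G to 7 ⇒ G=7.
Step 4. [col 2: C + A ≡ E (mod 10)] several values work for C in column 2 (C + A ≡ E (mod 10), carry-in 1); try C=4 ⇒ C=4.
Step 5. [col 2: C + A ≡ E (mod 10)] A=3 is one option consistent with column 2 (C + A ≡ E (mod 10), carry-in 1) — take it ⇒ A=3.
Step 6. [S] adding two 6-digit numbers gives at most 6+1 digits, and here it does — S is that final carry and must be 1 ⇒ S=1.
Step 7. [col 2: C + A ≡ E (mod 10)] column 2 reads C+A+carry(1)=E with C=4, A=3; with digits 1,2,3,4,5,7 already taken and all letters distinct, the only value for E is 8, so E=8.
Step 8. [col 3: W + L ≡ W (mod 10)] from column 3 (W=5, carry-in 0, digits 1,2,3,4,5,7,8 already taken and all letters distinct): L must equal 0. So L=0.
Step 9. [col 5: S + G ≡ U (mod 10)] column 5: given S=1, G=7, carry-in 1, and digits 0,1,2,3,4,5,7,8 already taken and all letters distinct, S+G≡U (mod 10) forces U=9 ⇒ U=9.

Answer: A=3, C=4, E=8, G=7, K=2, L=0, S=1, U=9, W=5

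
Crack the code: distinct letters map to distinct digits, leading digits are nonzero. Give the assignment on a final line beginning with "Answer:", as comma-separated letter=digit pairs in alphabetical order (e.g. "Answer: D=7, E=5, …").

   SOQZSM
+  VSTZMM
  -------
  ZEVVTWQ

Step 1. [col 1: M + M ≡ Q (mod 10)] M=2 is one option consistent with column 1 (M + M ≡ Q (mod 10), carry-in 0) — take it, so M=2.
Step 2. [Z] adding two 6-digit numbers gives at most 6+1 digits, and here it does — Z is that final carry and must be 1 ⇒ Z=1.
Step 3. [col 1: M + M ≡ Q (mod 10)] column 1: given M=2, carry-in 0, and digits 1,2 already taken and all letters distinct, M+M≡Q (mod 10) forces Q=4, so Q=4.
Step 4. [col 2: S + M ≡ W (mod 10)] S=8 is one option consistent with column 2 (S + M ≡ W (mod 10), carry-in 0) — take it. So S=8.
Step 5. [col 2: S + M ≡ W (mod 10)] in column 2 we have S+M≡W with carry-in 0; given S=8, M=2 and digits 1,2,4,8 already taken and all letters distinct, that pins W to 0 ⇒ W=0.
Step 6. [col 3: Z + Z ≡ T (mod 10)] in column 3 we have Z+Z≡T with carry-in 1; given Z=1 and digits 0,1,2,4,8 already taken and all letters distinct, that pins T to 3. So T=3.
Step 7. [col 4: Q + T ≡ V (mod 10)] from column 4 (Q=4, T=3, carry-in 0, digits 0,1,2,3,4,8 already taken and all letters distinct): V must equal 7 ⇒ V=7.
Step 8. [col 5: O + S ≡ V (mod 10)] in column 5 we have O+S≡V with carry-in 0; given S=8, V=7 and digits 0,1,2,3,4,7,8 already taken and all letters distinct, that pins O to 9 ⇒ O=9.
Step 9. [col 6: S + V ≡ E (mod 10)] in column 6 we have S+V≡E with carry-in 1; given S=8, V=7 and digits 0,1,2,3,4,7,8,9 already taken and all letters distinct, that pins E to 6 ⇒ E=6.

Answer: E=6, M=2, O=9, Q=4, S=8, T=3, V=7, W=0, Z=1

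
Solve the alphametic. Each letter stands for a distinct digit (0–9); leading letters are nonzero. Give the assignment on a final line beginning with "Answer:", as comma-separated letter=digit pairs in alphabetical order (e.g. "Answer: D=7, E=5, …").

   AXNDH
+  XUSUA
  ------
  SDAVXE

Step 1. [col 1: H + A ≡ E (mod 10)] no forcing yet in column 1 (carry-in 0); A=4 is free and consistent — try it ⇒ A=4.
Step 2. [col 1: H + A ≡ E (mod 10)] column 1 (H + A ≡ E (mod 10), carry-in 0) doesn't pin H yet; pick H=2 and continue, so H=2.
Step 3. [S] adding two 5-digit numbers gives at most 5+1 digits, and here it does — S is that final carry and must be 1, so S=1.
Step 4. [col 1: H + A ≡ E (mod 10)] column 1: given H=2, A=4, carry-in 0, and digits 1,2,4 already taken and all letters distinct, H+A≡E (mod 10) forces E=6, so E=6.
Step 5. [col 2: D + U ≡ X (mod 10)] no forcing yet in column 2 (carry-in 0); D=3 is free and consistent — try it. So D=3.
Step 6. [col 2: D + U ≡ X (mod 10)] X=8 is one option consistent with column 2 (D + U ≡ X (mod 10), carry-in 0) — take it. So X=8.
Step 7. [col 2: D + U ≡ X (mod 10)] column 2 reads D+U+carry(0)=X with D=3, X=8; with digits 1,2,3,4,6,8 already taken and all letters distinct, the only value for U is 5, so U=5.
Step 8. [col 3: N + S ≡ V (mod 10)] in column 3 we have N+S≡V with carry-in 0; given S=1 and digits 1,2,3,4,5,6,8 already taken and all letters distinct, that pins N to 9. So N=9.
Step 9. [col 3: N + S ≡ V (mod 10)] in column 3 we have N+S≡V with carry-in 0; given N=9, S=1 and digits 1,2,3,4,5,6,8,9 already taken and all letters distinct, that pins V to 0, so V=0.

Answer: A=4, D=3, E=6, H=2, N=9, S=1, U=5, V=0, X=8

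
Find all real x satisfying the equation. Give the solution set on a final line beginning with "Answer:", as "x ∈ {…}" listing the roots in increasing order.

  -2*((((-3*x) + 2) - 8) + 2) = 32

Step 1. [-2*((((-3*x) + 2) - 8) + 2) = 32] LHS = -2·(…); ÷-2 both sides. So div: (((-3*x) + 2) - 8) + 2 = -16.
Step 2. [(((-3*x) + 2) - 8) + 2 = -16] +2 is outermost — subtract 2 both sides, so sub: ((-3*x) + 2) - 8 = -18.
Step 3. [((-3*x) + 2) - 8 = -18] -8 is outermost — add 8 both sides ⇒ sub: (-3*x) + 2 = -10.
Step 4. [(-3*x) + 2 = -10] peel the +2: subtract 2 from each side ⇒ sub: -3*x = -12.
Step 5. [-3*x = -12] -3·(inner) — divide through by -3 ⇒ div: x = 4.

Answer: x ∈ {4}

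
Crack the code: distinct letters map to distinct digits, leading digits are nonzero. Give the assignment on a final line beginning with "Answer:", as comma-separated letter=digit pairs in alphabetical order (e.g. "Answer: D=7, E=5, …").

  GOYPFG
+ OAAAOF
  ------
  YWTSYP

Step 1. [col 1: G + F ≡ P (mod 10)] several values work for P in column 1 (G + F ≡ P (mod 10), carry-in 0); try P=3 ⇒ P=3.
Step 2. [col 1: G + F ≡ P (mod 10)] no forcing yet in column 1 (carry-in 0); F=6 is free and consistent — try it, so F=6.
Step 3. [col 1: G + F ≡ P (mod 10)] in column 1 we have G+F≡P with carry-in 0; given F=6, P=3 and digits 3,6 already taken and all letters distinct, that pins G to 7. So G=7.
Step 4. [col 2: F + O ≡ Y (mod 10)] O=1 is one option consistent with column 2 (F + O ≡ Y (mod 10), carry-in 1) — take it ⇒ O=1.
Step 5. [col 2: F + O ≡ Y (mod 10)] from column 2 (F=6, O=1, carry-in 1, digits 1,3,6,7 already taken and all letters distinct): Y must equal 8 ⇒ Y=8.
Step 6. [col 3: P + A ≡ S (mod 10)] S=5 is one option consistent with column 3 (P + A ≡ S (mod 10), carry-in 0) — take it ⇒ S=5.
Step 7. [col 3: P + A ≡ S (mod 10)] in column 3 we have P+A≡S with carry-in 0; given P=3, S=5 and digits 1,3,5,6,7,8 already taken and all letters distinct, that pins A to 2. So A=2.
Step 8. [col 4: Y + A ≡ T (mod 10)] from column 4 (Y=8, A=2, carry-in 0, digits 1,2,3,5,6,7,8 already taken and all letters distinct): T must equal 0, so T=0.
Step 9. [col 5: O + A ≡ W (mod 10)] in column 5 we have O+A≡W with carry-in 1; given O=1, A=2 and digits 0,1,2,3,5,6,7,8 already taken and all letters distinct, that pins W to 4. So W=4.

Answer: A=2, F=6, G=7, O=1, P=3, S=5, T=0, W=4, Y=8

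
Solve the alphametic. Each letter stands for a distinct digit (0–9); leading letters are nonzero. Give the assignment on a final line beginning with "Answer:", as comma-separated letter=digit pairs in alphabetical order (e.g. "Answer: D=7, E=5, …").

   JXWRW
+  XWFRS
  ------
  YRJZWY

Step 1. [col 1: W + S ≡ Y (mod 10)] Y=1 is one option consistent with column 1 (W + S ≡ Y (mod 10), carry-in 0) — take it. So Y=1.
Step 2. [col 1: W + S ≡ Y (mod 10)] column 1 (W + S ≡ Y (mod 10), carry-in 0) doesn't pin S yet; pick S=6 and continue, so S=6.
Step 3. [col 1: W + S ≡ Y (mod 10)] column 1 reads W+S+carry(0)=Y with S=6, Y=1; with digits 1,6 already taken and all letters distinct, the only value for W is 5 ⇒ W=5.
Step 4. [col 2: R + R ≡ W (mod 10)] R=2 is one option consistent with column 2 (R + R ≡ W (mod 10), carry-in 1) — take it. So R=2.
Step 5. [col 3: W + F ≡ Z (mod 10)] several values work for Z in column 3 (W + F ≡ Z (mod 10), carry-in 0); try Z=9, so Z=9.
Step 6. [col 3: W + F ≡ Z (mod 10)] in column 3 we have W+F≡Z with carry-in 0; given W=5, Z=9 and digits 1,2,5,6,9 already taken and all letters distinct, that pins F to 4, so F=4.
Step 7. [col 4: X + W ≡ J (mod 10)] J=3 is one option consistent with column 4 (X + W ≡ J (mod 10), carry-in 0) — take it ⇒ J=3.
Step 8. [col 4: X + W ≡ J (mod 10)] in column 4 we have X+W≡J with carry-in 0; given W=5, J=3 and digits 1,2,3,4,5,6,9 already taken and all letters distinct, that pins X to 8 ⇒ X=8.

Answer: F=4, J=3, R=2, S=6, W=5, X=8, Y=1, Z=9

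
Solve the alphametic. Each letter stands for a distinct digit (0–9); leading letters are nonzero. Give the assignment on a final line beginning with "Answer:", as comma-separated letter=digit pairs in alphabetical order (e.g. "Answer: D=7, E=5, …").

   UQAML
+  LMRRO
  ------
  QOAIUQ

Step 1. [col 1: L + O ≡ Q (mod 10)] several values work for O in column 1 (L + O ≡ Q (mod 10), carry-in 0); try O=2 ⇒ O=2.
Step 2. [col 1: L + O ≡ Q (mod 10)] column 1 (L + O ≡ Q (mod 10), carry-in 0) doesn't pin Q yet; pick Q=1 and continue, so Q=1.
Step 3. [col 1: L + O ≡ Q (mod 10)] from column 1 (O=2, Q=1, carry-in 0, digits 1,2 already taken and all letters distinct): L must equal 9. So L=9.
Step 4. [col 2: M + R ≡ U (mod 10)] no forcing yet in column 2 (carry-in 1); U=3 is free and consistent — try it, so U=3.
Step 5. [col 2: M + R ≡ U (mod 10)] M=4 is one option consistent with column 2 (M + R ≡ U (mod 10), carry-in 1) — take it ⇒ M=4.
Step 6. [col 2: M + R ≡ U (mod 10)] in column 2 we have M+R≡U with carry-in 1; given M=4, U=3 and digits 1,2,3,4,9 already taken and all letters distinct, that pins R to 8 ⇒ R=8.
Step 7. [col 3: A + R ≡ I (mod 10)] no forcing yet in column 3 (carry-in 1); A=6 is free and consistent — try it, so A=6.
Step 8. [col 3: A + R ≡ I (mod 10)] column 3: given A=6, R=8, carry-in 1, and digits 1,2,3,4,6,8,9 already taken and all letters distinct, A+R≡I (mod 10) forces I=5. So I=5.

Answer: A=6, I=5, L=9, M=4, O=2, Q=1, R=8, U=3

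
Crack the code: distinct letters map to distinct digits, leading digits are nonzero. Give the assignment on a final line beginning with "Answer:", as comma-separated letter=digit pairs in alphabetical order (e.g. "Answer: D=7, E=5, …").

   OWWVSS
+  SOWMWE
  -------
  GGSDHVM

Step 1. [col 1: S + E ≡ M (mod 10)] column 1 (S + E ≡ M (mod 10), carry-in 0) doesn't pin S yet; pick S=2 and continue, so S=2.
Step 2. [col 1: S + E ≡ M (mod 10)] column 1 (S + E ≡ M (mod 10), carry-in 0) doesn't pin E yet; pick E=5 and continue, so E=5.
Step 3. [G] adding two 6-digit numbers gives at most 6+1 digits, and here it does — G is that final carry and must be 1, so G=1.
Step 4. [col 1: S + E ≡ M (mod 10)] from column 1 (S=2, E=5, carry-in 0, digits 1,2,5 already taken and all letters distinct): M must equal 7, so M=7.
Step 5. [col 2: S + W ≡ V (mod 10)] several values work for V in column 2 (S + W ≡ V (mod 10), carry-in 0); try V=6, so V=6.
Step 6. [col 2: S + W ≡ V (mod 10)] from column 2 (S=2, V=6, carry-in 0, digits 1,2,5,6,7 already taken and all letters distinct): W must equal 4. So W=4.
Step 7. [col 3: V + M ≡ H (mod 10)] in column 3 we have V+M≡H with carry-in 0; given V=6, M=7 and digits 1,2,4,5,6,7 already taken and all letters distinct, that pins H to 3. So H=3.
Step 8. [col 4: W + W ≡ D (mod 10)] column 4: given W=4, carry-in 1, and digits 1,2,3,4,5,6,7 already taken and all letters distinct, W+W≡D (mod 10) forces D=9, so D=9.
Step 9. [col 5: W + O ≡ S (mod 10)] from column 5 (W=4, S=2, carry-in 0, digits 1,2,3,4,5,6,7,9 already taken and all letters distinct): O must equal 8. So O=8.

Answer: D=9, E=5, G=1, H=3, M=7, O=8, S=2, V=6, W=4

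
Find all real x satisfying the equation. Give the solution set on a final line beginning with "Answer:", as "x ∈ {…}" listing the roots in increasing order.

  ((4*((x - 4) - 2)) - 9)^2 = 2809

Step 1. [((4*((x - 4) - 2)) - 9)^2 = 2809] 2809 ≥ 0, LHS is (·)² — take ±√. So sqrt: (4*((x - 4) - 2)) - 9 = 53 or -53.
Step 2. [(4*((x - 4) - 2)) - 9 = 53 or -53] -9 is outermost — add 9 both sides ⇒ sub: 4*((x - 4) - 2) = 62 or -44.
Step 3. [4*((x - 4) - 2) = 62 or -44] 4 out front; divide by 4, so div: (x - 4) - 2 = 31/2 or -11.
Step 4. [(x - 4) - 2 = 31/2 or -11] 2 comes off first (add 2) ⇒ sub: x - 4 = 35/2 or -9.
Step 5. [x - 4 = 35/2 or -9] the outer -4 inverts by adding 4 ⇒ sub: x = 43/2 or -5.

Answer: x ∈ {-5, 43/2}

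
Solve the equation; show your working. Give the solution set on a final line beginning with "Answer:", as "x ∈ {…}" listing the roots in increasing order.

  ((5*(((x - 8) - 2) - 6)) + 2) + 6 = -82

Step 1. [((5*(((x - 8) - 2) - 6)) + 2) + 6 = -82] subtract 6: x sits inside (… + 6), so sub: (5*(((x - 8) - 2) - 6)) + 2 = -88.
Step 2. [(5*(((x - 8) - 2) - 6)) + 2 = -88] the outer +2 inverts by subtracting 2 ⇒ sub: 5*(((x - 8) - 2) - 6) = -90.
Step 3. [5*(((x - 8) - 2) - 6) = -90] 5 out front; divide by 5. So div: ((x - 8) - 2) - 6 = -18.
Step 4. [((x - 8) - 2) - 6 = -18] the outer -6 inverts by adding 6. So sub: (x - 8) - 2 = -12.
Step 5. [(x - 8) - 2 = -12] -2 is outermost — add 2 both sides. So sub: x - 8 = -10.
Step 6. [x - 8 = -10] -8 is outermost — add 8 both sides. So sub: x = -2.

Answer: x ∈ {-2}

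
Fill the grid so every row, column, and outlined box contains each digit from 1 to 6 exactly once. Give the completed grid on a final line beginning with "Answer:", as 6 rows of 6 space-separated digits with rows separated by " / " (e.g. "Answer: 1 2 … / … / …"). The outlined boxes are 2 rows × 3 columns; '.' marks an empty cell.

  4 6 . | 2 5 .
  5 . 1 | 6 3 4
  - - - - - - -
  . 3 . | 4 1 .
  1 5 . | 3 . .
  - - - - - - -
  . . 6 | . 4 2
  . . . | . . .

Step 1. [r6c3∈{2,3,4,5}] in col 3, 5 fits only at r6c3, so r6c3=5.
Step 2. [r4c6∈{6}] r4c6 has the single candidate 6, so r4c6=6.
Step 3. [r6c4∈{1}] r6c4 has the single candidate 1. So r6c4=1.
Step 4. [r3c3∈{2}] r3c3 is down to just 2. So r3c3=2.
Step 5. [r6c1∈{2,3}] across col 1, 2 lands solely at r6c1 ⇒ r6c1=2.
Step 6. [r6c5∈{6}] r6c5 is down to just 6 ⇒ r6c5=6.
Step 7. [r4c3∈{4}] only 4 remains possible at r4c3, so r4c3=4.
Step 8. [r4c5∈{2}] nothing but 2 survives at r4c5, so r4c5=2.
Step 9. [r1c3∈{3}] nothing but 3 survives at r1c3. So r1c3=3.
Step 10. [r3c6∈{5}] r3c6 is down to just 5. So r3c6=5.
Step 11. [r3c1∈{6}] only 6 remains possible at r3c1. So r3c1=6.
Step 12. [r5c2∈{1}] r5c2's peers cover all but 1 ⇒ r5c2=1.
Step 13. [r5c4∈{5}] r5c4 is down to just 5 ⇒ r5c4=5.
Step 14. [r2c2∈{2}] r2c2 has the single candidate 2 ⇒ r2c2=2.
Step 15. [r1c6∈{1}] r1c6 has the single candidate 1, so r1c6=1.
Step 16. [r6c6∈{3}] r6c6's peers cover all but 3 ⇒ r6c6=3.
Step 17. [r5c1∈{3}] r5c1's peers cover all but 3 ⇒ r5c1=3.
Step 18. [r6c2∈{4}] only 4 remains possible at r6c2. So r6c2=4.

Answer: 4 6 3 2 5 1 / 5 2 1 6 3 4 / 6 3 2 4 1 5 / 1 5 4 3 2 6 / 3 1 6 5 4 2 / 2 4 5 1 6 3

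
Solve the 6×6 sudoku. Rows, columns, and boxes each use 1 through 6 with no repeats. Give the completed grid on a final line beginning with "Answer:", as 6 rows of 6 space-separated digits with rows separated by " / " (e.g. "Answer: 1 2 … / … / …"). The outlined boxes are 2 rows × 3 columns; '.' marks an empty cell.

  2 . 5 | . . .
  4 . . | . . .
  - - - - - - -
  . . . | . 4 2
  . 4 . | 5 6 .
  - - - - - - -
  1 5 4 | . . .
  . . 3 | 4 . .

Step 1. [r1c6∈{1,3,4,6}] r1c6 is the only open cell in row 1 admitting 4 ⇒ r1c6=4.
Step 2. [r6c1∈{6}] r6c1 is down to just 6. So r6c1=6.
Step 3. [r4c1∈{3}] r4c1's peers cover all but 3 ⇒ r4c1=3.
Step 4. [r4c6∈{1}] r4c6 is down to just 1. So r4c6=1.
Step 5. [r6c5∈{1,2,5}] across row 6, 1 lands solely at r6c5. So r6c5=1.
Step 6. [r1c5∈{3}] r1c5 is down to just 3, so r1c5=3.
Step 7. [r2c2∈{1,3,6}] in row 2, 3 fits only at r2c2. So r2c2=3.
Step 8. [r2c5∈{2,5}] across col 5, 5 lands solely at r2c5 ⇒ r2c5=5.
Step 9. [r2c6∈{6}] nothing but 6 survives at r2c6 ⇒ r2c6=6.
Step 10. [r2c3∈{1}] r2c3 has the single candidate 1, so r2c3=1.
Step 11. [r5c4∈{2,3,6}] 6 has one home in row 5: r5c4, so r5c4=6.
Step 12. [r3c3∈{6}] r3c3 is down to just 6. So r3c3=6.
Step 13. [r3c2∈{1}] nothing but 1 survives at r3c2. So r3c2=1.
Step 14. [r4c3∈{2}] r4c3 is down to just 2. So r4c3=2.
Step 15. [r1c4∈{1}] r1c4's peers cover all but 1. So r1c4=1.
Step 16. [r6c6∈{5}] r6c6 has the single candidate 5 ⇒ r6c6=5.
Step 17. [r2c4∈{2}] r2c4's peers cover all but 2, so r2c4=2.
Step 18. [r5c5∈{2}] r5c5 has the single candidate 2. So r5c5=2.
Step 19. [r6c2∈{2}] only 2 remains possible at r6c2 ⇒ r6c2=2.
Step 20. [r3c1∈{5}] only 5 remains possible at r3c1 ⇒ r3c1=5.
Step 21. [r1c2∈{6}] nothing but 6 survives at r1c2, so r1c2=6.
Step 22. [r5c6∈{3}] only 3 remains possible at r5c6. So r5c6=3.
Step 23. [r3c4∈{3}] r3c4 has the single candidate 3, so r3c4=3.

Answer: 2 6 5 1 3 4 / 4 3 1 2 5 6 / 5 1 6 3 4 2 / 3 4 2 5 6 1 / 1 5 4 6 2 3 / 6 2 3 4 1 5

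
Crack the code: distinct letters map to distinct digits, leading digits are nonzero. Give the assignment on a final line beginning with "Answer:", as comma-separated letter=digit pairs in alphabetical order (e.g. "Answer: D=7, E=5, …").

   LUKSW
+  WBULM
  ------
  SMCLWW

Step 1. [col 1: W + M ≡ W (mod 10)] from column 1 (nothing yet, carry-in 0, all letters distinct, none taken yet): M must equal 0. So M=0.
Step 2. [col 1: W + M ≡ W (mod 10)] several values work for W in column 1 (W + M ≡ W (mod 10), carry-in 0); try W=5. So W=5.
Step 3. [col 2: S + L ≡ W (mod 10)] no forcing yet in column 2 (carry-in 0); S=1 is free and consistent — try it ⇒ S=1.
Step 4. [col 2: S + L ≡ W (mod 10)] column 2 reads S+L+carry(0)=W with S=1, W=5; with digits 0,1,5 already taken and all letters distinct, the only value for L is 4 ⇒ L=4.
Step 5. [col 3: K + U ≡ L (mod 10)] several values work for K in column 3 (K + U ≡ L (mod 10), carry-in 0); try K=6 ⇒ K=6.
Step 6. [col 3: K + U ≡ L (mod 10)] from column 3 (K=6, L=4, carry-in 0, digits 0,1,4,5,6 already taken and all letters distinct): U must equal 8 ⇒ U=8.
Step 7. [col 4: U + B ≡ C (mod 10)] in column 4 we have U+B≡C with carry-in 1; given U=8 and digits 0,1,4,5,6,8 already taken and all letters distinct, that pins B to 3, so B=3.
Step 8. [col 4: U + B ≡ C (mod 10)] column 4: given U=8, B=3, carry-in 1, and digits 0,1,3,4,5,6,8 already taken and all letters distinct, U+B≡C (mod 10) forces C=2. So C=2.

Answer: B=3, C=2, K=6, L=4, M=0, S=1, U=8, W=5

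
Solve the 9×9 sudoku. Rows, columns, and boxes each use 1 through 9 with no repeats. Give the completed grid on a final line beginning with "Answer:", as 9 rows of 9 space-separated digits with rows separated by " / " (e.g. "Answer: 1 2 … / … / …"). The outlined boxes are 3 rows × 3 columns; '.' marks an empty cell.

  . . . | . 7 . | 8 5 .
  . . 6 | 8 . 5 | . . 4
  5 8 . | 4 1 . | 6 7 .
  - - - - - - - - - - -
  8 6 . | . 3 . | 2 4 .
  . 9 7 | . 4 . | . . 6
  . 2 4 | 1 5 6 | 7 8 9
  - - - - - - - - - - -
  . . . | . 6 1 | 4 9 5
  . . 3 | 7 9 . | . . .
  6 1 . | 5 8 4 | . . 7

Step 1. [r8c6∈{2}] r8c6's peers cover all but 2 ⇒ r8c6=2.
Step 2. [r4c9∈{1}] r4c9 is down to just 1 ⇒ r4c9=1.
Step 3. [r5c8∈{3}] r5c8 is down to just 3 ⇒ r5c8=3.
Step 4. [r1c3∈{1,2,9}] in col 3, 1 fits only at r1c3. So r1c3=1.
Step 5. [r1c4∈{2,3,6,9}] across row 1, 6 lands solely at r1c4, so r1c4=6.
Step 6. [r2c7∈{1,3,9}] in col 7, 9 fits only at r2c7. So r2c7=9.
Step 7. [r1c1∈{2,3,4,9}] 9 has one home in col 1: r1c1. So r1c1=9.
Step 8. [r3c3∈{2}] nothing but 2 survives at r3c3 ⇒ r3c3=2.
Step 9. [r1c6∈{3}] only 3 remains possible at r1c6. So r1c6=3.
Step 10. [r7c2∈{7}] only 7 remains possible at r7c2, so r7c2=7.
Step 11. [r2c8∈{1,2}] 1 has one home in row 2: r2c8, so r2c8=1.
Step 12. [r2c1∈{3,7}] 7 has one home in row 2: r2c1, so r2c1=7.
Step 13. [r8c2∈{4,5}] row 8 places 5 nowhere but r8c2, so r8c2=5.
Step 14. [r3c6∈{9}] r3c6 is down to just 9. So r3c6=9.
Step 15. [r2c5∈{2}] nothing but 2 survives at r2c5 ⇒ r2c5=2.
Step 16. [r8c9∈{8}] r8c9 is down to just 8. So r8c9=8.
Step 17. [r9c8∈{2}] nothing but 2 survives at r9c8 ⇒ r9c8=2.
Step 18. [r7c1∈{2}] only 2 remains possible at r7c1. So r7c1=2.
Step 19. [r2c2∈{3}] r2c2 has the single candidate 3. So r2c2=3.
Step 20. [r4c6∈{7}] r4c6's peers cover all but 7. So r4c6=7.
Step 21. [r8c8∈{6}] r8c8's peers cover all but 6, so r8c8=6.
Step 22. [r7c4∈{3}] only 3 remains possible at r7c4. So r7c4=3.
Step 23. [r9c3∈{9}] nothing but 9 survives at r9c3. So r9c3=9.
Step 24. [r1c9∈{2}] r1c9 has the single candidate 2 ⇒ r1c9=2.
Step 25. [r7c3∈{8}] r7c3's peers cover all but 8, so r7c3=8.
Step 26. [r9c7∈{3}] r9c7 has the single candidate 3, so r9c7=3.
Step 27. [r5c4∈{2}] r5c4 has the single candidate 2 ⇒ r5c4=2.
Step 28. [r5c6∈{8}] only 8 remains possible at r5c6. So r5c6=8.
Step 29. [r8c7∈{1}] nothing but 1 survives at r8c7. So r8c7=1.
Step 30. [r3c9∈{3}] r3c9's peers cover all but 3. So r3c9=3.
Step 31. [r1c2∈{4}] r1c2's peers cover all but 4, so r1c2=4.
Step 32. [r5c7∈{5}] r5c7 has the single candidate 5. So r5c7=5.
Step 33. [r4c3∈{5}] r4c3's peers cover all but 5, so r4c3=5.
Step 34. [r4c4∈{9}] r4c4's peers cover all but 9. So r4c4=9.
Step 35. [r6c1∈{3}] nothing but 3 survives at r6c1 ⇒ r6c1=3.
Step 36. [r5c1∈{1}] r5c1 is down to just 1, so r5c1=1.
Step 37. [r8c1∈{4}] r8c1's peers cover all but 4. So r8c1=4.

Answer: 9 4 1 6 7 3 8 5 2 / 7 3 6 8 2 5 9 1 4 / 5 8 2 4 1 9 6 7 3 / 8 6 5 9 3 7 2 4 1 / 1 9 7 2 4 8 5 3 6 / 3 2 4 1 5 6 7 8 9 / 2 7 8 3 6 1 4 9 5 / 4 5 3 7 9 2 1 6 8 / 6 1 9 5 8 4 3 2 7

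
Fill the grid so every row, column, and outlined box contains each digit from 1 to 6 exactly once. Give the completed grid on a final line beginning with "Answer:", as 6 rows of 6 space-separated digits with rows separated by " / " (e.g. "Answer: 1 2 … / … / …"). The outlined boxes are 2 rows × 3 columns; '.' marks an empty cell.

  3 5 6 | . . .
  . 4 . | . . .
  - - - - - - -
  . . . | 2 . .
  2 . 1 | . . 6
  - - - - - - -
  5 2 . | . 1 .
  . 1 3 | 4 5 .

Step 1. [r3c6∈{1,3,4,5}] row 3 places 1 nowhere but r3c6, so r3c6=1.
Step 2. [r4c5∈{3,4}] in row 4, 4 fits only at r4c5 ⇒ r4c5=4.
Step 3. [r2c6∈{2,3,5}] in col 6, 5 fits only at r2c6, so r2c6=5.
Step 4. [r3c5∈{3}] r3c5 is down to just 3. So r3c5=3.
Step 5. [r2c4∈{1,3,6}] r2c4 is the only open cell in row 2 admitting 3 ⇒ r2c4=3.
Step 6. [r3c1∈{4,6}] across col 1, 4 lands solely at r3c1, so r3c1=4.
Step 7. [r1c5∈{2}] r1c5 is down to just 2, so r1c5=2.
Step 8. [r6c1∈{6}] nothing but 6 survives at r6c1, so r6c1=6.
Step 9. [r5c3∈{4}] r5c3 has the single candidate 4 ⇒ r5c3=4.
Step 10. [r5c6∈{3}] nothing but 3 survives at r5c6. So r5c6=3.
Step 11. [r4c4∈{5}] r4c4 has the single candidate 5. So r4c4=5.
Step 12. [r1c6∈{4}] nothing but 4 survives at r1c6 ⇒ r1c6=4.
Step 13. [r3c2∈{6}] r3c2 has the single candidate 6 ⇒ r3c2=6.
Step 14. [r2c3∈{2}] nothing but 2 survives at r2c3 ⇒ r2c3=2.
Step 15. [r2c1∈{1}] r2c1 is down to just 1 ⇒ r2c1=1.
Step 16. [r5c4∈{6}] only 6 remains possible at r5c4. So r5c4=6.
Step 17. [r2c5∈{6}] only 6 remains possible at r2c5. So r2c5=6.
Step 18. [r6c6∈{2}] r6c6 has the single candidate 2, so r6c6=2.
Step 19. [r3c3∈{5}] only 5 remains possible at r3c3, so r3c3=5.
Step 20. [r1c4∈{1}] nothing but 1 survives at r1c4 ⇒ r1c4=1.
Step 21. [r4c2∈{3}] nothing but 3 survives at r4c2, so r4c2=3.

Answer: 3 5 6 1 2 4 / 1 4 2 3 6 5 / 4 6 5 2 3 1 / 2 3 1 5 4 6 / 5 2 4 6 1 3 / 6 1 3 4 5 2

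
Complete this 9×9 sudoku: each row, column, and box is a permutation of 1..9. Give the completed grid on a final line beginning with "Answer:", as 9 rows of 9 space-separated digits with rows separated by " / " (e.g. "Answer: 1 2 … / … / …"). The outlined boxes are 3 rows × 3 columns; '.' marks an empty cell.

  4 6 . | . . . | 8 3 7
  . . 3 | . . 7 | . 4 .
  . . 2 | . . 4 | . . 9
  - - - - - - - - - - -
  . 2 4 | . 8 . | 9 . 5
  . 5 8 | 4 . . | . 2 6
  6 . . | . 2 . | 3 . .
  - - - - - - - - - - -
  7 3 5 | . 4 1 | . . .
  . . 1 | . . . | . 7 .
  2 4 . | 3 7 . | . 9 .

Step 1. [r7c4∈{2,6,8,9}] across row 7, 9 lands solely at r7c4, so r7c4=9.
Step 2. [r3c8∈{1,5,6}] across col 8, 5 lands solely at r3c8, so r3c8=5.
Step 3. [r2c1∈{1,5,8,9}] col 1 places 5 nowhere but r2c1 ⇒ r2c1=5.
Step 4. [r4c8∈{1}] only 1 remains possible at r4c8 ⇒ r4c8=1.
Step 5. [r8c7∈{2,4,5,6}] r8c7 is the only open cell in col 7 admitting 4. So r8c7=4.
Step 6. [r1c3∈{9}] r1c3's peers cover all but 9, so r1c3=9.
Step 7. [r9c7∈{1,5,6}] col 7 places 5 nowhere but r9c7. So r9c7=5.
Step 8. [r3c2∈{1,7,8}] across row 3, 7 lands solely at r3c2. So r3c2=7.
Step 9. [r3c5∈{1,3,6}] across row 3, 3 lands solely at r3c5, so r3c5=3.
Step 10. [r2c5∈{1,6,9}] across row 2, 9 lands solely at r2c5. So r2c5=9.
Step 11. [r8c5∈{5,6}] col 5 places 6 nowhere but r8c5 ⇒ r8c5=6.
Step 12. [r9c6∈{8}] nothing but 8 survives at r9c6. So r9c6=8.
Step 13. [r1c5∈{1,5}] across col 5, 5 lands solely at r1c5, so r1c5=5.
Step 14. [r1c4∈{1,2}] in row 1, 1 fits only at r1c4, so r1c4=1.
Step 15. [r6c2∈{1,9}] in row 6, 1 fits only at r6c2 ⇒ r6c2=1.
Step 16. [r5c1∈{3,9}] in box 4, 9 fits only at r5c1 ⇒ r5c1=9.
Step 17. [r8c1∈{8}] r8c1 has the single candidate 8. So r8c1=8.
Step 18. [r1c6∈{2}] r1c6 is down to just 2 ⇒ r1c6=2.
Step 19. [r3c4∈{6,8}] r3c4 is the only open cell in row 3 admitting 8. So r3c4=8.
Step 20. [r3c7∈{1,6}] row 3 places 6 nowhere but r3c7 ⇒ r3c7=6.
Step 21. [r7c7∈{2}] nothing but 2 survives at r7c7 ⇒ r7c7=2.
Step 22. [r7c9∈{8}] r7c9 is down to just 8 ⇒ r7c9=8.
Step 23. [r4c6∈{3,6}] col 6 places 6 nowhere but r4c6. So r4c6=6.
Step 24. [r8c6∈{5}] r8c6 is down to just 5, so r8c6=5.
Step 25. [r6c3∈{7}] r6c3 has the single candidate 7, so r6c3=7.
Step 26. [r2c7∈{1}] r2c7 is down to just 1. So r2c7=1.
Step 27. [r8c4∈{2}] r8c4 has the single candidate 2, so r8c4=2.
Step 28. [r9c3∈{6}] nothing but 6 survives at r9c3. So r9c3=6.
Step 29. [r8c9∈{3}] only 3 remains possible at r8c9. So r8c9=3.
Step 30. [r3c1∈{1}] r3c1's peers cover all but 1 ⇒ r3c1=1.
Step 31. [r4c4∈{7}] r4c4's peers cover all but 7 ⇒ r4c4=7.
Step 32. [r6c9∈{4}] r6c9's peers cover all but 4 ⇒ r6c9=4.
Step 33. [r2c4∈{6}] r2c4 has the single candidate 6. So r2c4=6.
Step 34. [r9c9∈{1}] only 1 remains possible at r9c9 ⇒ r9c9=1.
Step 35. [r2c9∈{2}] only 2 remains possible at r2c9 ⇒ r2c9=2.
Step 36. [r6c4∈{5}] only 5 remains possible at r6c4. So r6c4=5.
Step 37. [r5c6∈{3}] r5c6's peers cover all but 3, so r5c6=3.
Step 38. [r6c6∈{9}] nothing but 9 survives at r6c6, so r6c6=9.
Step 39. [r5c5∈{1}] r5c5's peers cover all but 1, so r5c5=1.
Step 40. [r2c2∈{8}] only 8 remains possible at r2c2, so r2c2=8.
Step 41. [r6c8∈{8}] only 8 remains possible at r6c8, so r6c8=8.
Step 42. [r7c8∈{6}] nothing but 6 survives at r7c8 ⇒ r7c8=6.
Step 43. [r8c2∈{9}] r8c2's peers cover all but 9. So r8c2=9.
Step 44. [r5c7∈{7}] only 7 remains possible at r5c7, so r5c7=7.
Step 45. [r4c1∈{3}] r4c1 is down to just 3. So r4c1=3.

Answer: 4 6 9 1 5 2 8 3 7 / 5 8 3 6 9 7 1 4 2 / 1 7 2 8 3 4 6 5 9 / 3 2 4 7 8 6 9 1 5 / 9 5 8 4 1 3 7 2 6 / 6 1 7 5 2 9 3 8 4 / 7 3 5 9 4 1 2 6 8 / 8 9 1 2 6 5 4 7 3 / 2 4 6 3 7 8 5 9 1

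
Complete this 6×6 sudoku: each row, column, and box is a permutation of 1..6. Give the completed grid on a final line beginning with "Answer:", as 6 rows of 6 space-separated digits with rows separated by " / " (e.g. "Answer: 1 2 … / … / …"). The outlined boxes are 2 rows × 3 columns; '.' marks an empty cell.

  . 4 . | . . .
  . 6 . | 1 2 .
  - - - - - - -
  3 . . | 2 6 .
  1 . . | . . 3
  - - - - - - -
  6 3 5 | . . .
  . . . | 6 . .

Step 1. [r5c4∈{4}] r5c4's peers cover all but 4, so r5c4=4.
Step 2. [r6c2∈{1,2}] across col 2, 1 lands solely at r6c2. So r6c2=1.
Step 3. [r4c4∈{5}] only 5 remains possible at r4c4 ⇒ r4c4=5.
Step 4. [r3c3∈{4}] r3c3 has the single candidate 4 ⇒ r3c3=4.
Step 5. [r6c3∈{2}] only 2 remains possible at r6c3, so r6c3=2.
Step 6. [r6c6∈{5}] nothing but 5 survives at r6c6 ⇒ r6c6=5.
Step 7. [r1c4∈{3}] only 3 remains possible at r1c4, so r1c4=3.
Step 8. [r1c1∈{2,5}] row 1 places 2 nowhere but r1c1, so r1c1=2.
Step 9. [r5c6∈{1,2}] in row 5, 2 fits only at r5c6, so r5c6=2.
Step 10. [r1c6∈{6}] r1c6 is down to just 6 ⇒ r1c6=6.
Step 11. [r2c6∈{4}] r2c6's peers cover all but 4, so r2c6=4.
Step 12. [r3c6∈{1}] only 1 remains possible at r3c6 ⇒ r3c6=1.
Step 13. [r4c5∈{4}] nothing but 4 survives at r4c5 ⇒ r4c5=4.
Step 14. [r5c5∈{1}] r5c5 is down to just 1. So r5c5=1.
Step 15. [r2c3∈{3}] only 3 remains possible at r2c3. So r2c3=3.
Step 16. [r4c3∈{6}] r4c3 has the single candidate 6 ⇒ r4c3=6.
Step 17. [r2c1∈{5}] only 5 remains possible at r2c1 ⇒ r2c1=5.
Step 18. [r3c2∈{5}] r3c2 is down to just 5. So r3c2=5.
Step 19. [r6c1∈{4}] r6c1's peers cover all but 4. So r6c1=4.
Step 20. [r6c5∈{3}] r6c5 has the single candidate 3. So r6c5=3.
Step 21. [r4c2∈{2}] nothing but 2 survives at r4c2, so r4c2=2.
Step 22. [r1c5∈{5}] r1c5's peers cover all but 5. So r1c5=5.
Step 23. [r1c3∈{1}] nothing but 1 survives at r1c3. So r1c3=1.

Answer: 2 4 1 3 5 6 / 5 6 3 1 2 4 / 3 5 4 2 6 1 / 1 2 6 5 4 3 / 6 3 5 4 1 2 / 4 1 2 6 3 5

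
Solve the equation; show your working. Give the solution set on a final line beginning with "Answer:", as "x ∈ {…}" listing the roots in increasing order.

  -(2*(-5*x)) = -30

Step 1. [-(2*(-5*x)) = -30] leading − — multiply by −1. So neg: 2*(-5*x) = 30.
Step 2. [2*(-5*x) = 30] leading coefficient 2: divide by 2, so div: -5*x = 15.
Step 3. [-5*x = 15] leading coefficient -5: divide by -5 ⇒ div: x = -3.

Answer: x ∈ {-3}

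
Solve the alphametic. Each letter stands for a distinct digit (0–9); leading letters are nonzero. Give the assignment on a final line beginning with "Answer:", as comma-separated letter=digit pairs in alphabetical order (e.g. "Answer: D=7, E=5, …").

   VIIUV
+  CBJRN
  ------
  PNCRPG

Step 1. [P] the sum has 6 digits but both addends have 5; that extra leading digit P is the final carry, namely 1. So P=1.
Step 2. [col 1: V + N ≡ G (mod 10)] column 1 (V + N ≡ G (mod 10), carry-in 0) doesn't pin G yet; pick G=2 and continue. So G=2.
Step 3. [col 1: V + N ≡ G (mod 10)] V=8 is one option consistent with column 1 (V + N ≡ G (mod 10), carry-in 0) — take it, so V=8.
Step 4. [col 1: V + N ≡ G (mod 10)] from column 1 (V=8, G=2, carry-in 0, digits 1,2,8 already taken and all letters distinct): N must equal 4, so N=4.
Step 5. [col 2: U + R ≡ P (mod 10)] no forcing yet in column 2 (carry-in 1); U=3 is free and consistent — try it. So U=3.
Step 6. [col 2: U + R ≡ P (mod 10)] in column 2 we have U+R≡P with carry-in 1; given U=3, P=1 and digits 1,2,3,4,8 already taken and all letters distinct, that pins R to 7 ⇒ R=7.
Step 7. [col 3: I + J ≡ R (mod 10)] column 3 (I + J ≡ R (mod 10), carry-in 1) doesn't pin J yet; pick J=0 and continue ⇒ J=0.
Step 8. [col 3: I + J ≡ R (mod 10)] from column 3 (J=0, R=7, carry-in 1, digits 0,1,2,3,4,7,8 already taken and all letters distinct): I must equal 6. So I=6.
Step 9. [col 4: I + B ≡ C (mod 10)] column 4: given I=6, carry-in 0, and digits 0,1,2,3,4,6,7,8 already taken and all letters distinct, I+B≡C (mod 10) forces C=5 ⇒ C=5.
Step 10. [col 4: I + B ≡ C (mod 10)] in column 4 we have I+B≡C with carry-in 0; given I=6, C=5 and digits 0,1,2,3,4,5,6,7,8 already taken and all letters distinct, that pins B to 9. So B=9.

Answer: B=9, C=5, G=2, I=6, J=0, N=4, P=1, R=7, U=3, V=8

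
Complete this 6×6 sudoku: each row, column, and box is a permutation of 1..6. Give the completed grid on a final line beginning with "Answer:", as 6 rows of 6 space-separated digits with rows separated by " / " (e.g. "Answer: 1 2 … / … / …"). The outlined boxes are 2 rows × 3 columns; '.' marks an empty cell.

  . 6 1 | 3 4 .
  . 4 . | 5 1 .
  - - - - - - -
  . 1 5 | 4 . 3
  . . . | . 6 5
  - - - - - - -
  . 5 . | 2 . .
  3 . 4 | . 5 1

Step 1. [r2c1∈{2}] r2c1 has the single candidate 2 ⇒ r2c1=2.
Step 2. [r4c2∈{2,3}] r4c2 is the only open cell in col 2 admitting 3 ⇒ r4c2=3.
Step 3. [r5c3∈{6}] r5c3 has the single candidate 6. So r5c3=6.
Step 4. [r2c3∈{3}] r2c3's peers cover all but 3 ⇒ r2c3=3.
Step 5. [r6c4∈{6}] r6c4 is down to just 6, so r6c4=6.
Step 6. [r5c5∈{3}] r5c5 is down to just 3. So r5c5=3.
Step 7. [r1c1∈{5}] only 5 remains possible at r1c1. So r1c1=5.
Step 8. [r4c3∈{2}] r4c3's peers cover all but 2 ⇒ r4c3=2.
Step 9. [r5c1∈{1}] r5c1 has the single candidate 1 ⇒ r5c1=1.
Step 10. [r4c4∈{1}] only 1 remains possible at r4c4, so r4c4=1.
Step 11. [r5c6∈{4}] r5c6 has the single candidate 4. So r5c6=4.
Step 12. [r1c6∈{2}] r1c6 has the single candidate 2, so r1c6=2.
Step 13. [r3c1∈{6}] r3c1's peers cover all but 6 ⇒ r3c1=6.
Step 14. [r3c5∈{2}] r3c5's peers cover all but 2. So r3c5=2.
Step 15. [r4c1∈{4}] r4c1's peers cover all but 4. So r4c1=4.
Step 16. [r6c2∈{2}] r6c2 is down to just 2, so r6c2=2.
Step 17. [r2c6∈{6}] only 6 remains possible at r2c6. So r2c6=6.

Answer: 5 6 1 3 4 2 / 2 4 3 5 1 6 / 6 1 5 4 2 3 / 4 3 2 1 6 5 / 1 5 6 2 3 4 / 3 2 4 6 5 1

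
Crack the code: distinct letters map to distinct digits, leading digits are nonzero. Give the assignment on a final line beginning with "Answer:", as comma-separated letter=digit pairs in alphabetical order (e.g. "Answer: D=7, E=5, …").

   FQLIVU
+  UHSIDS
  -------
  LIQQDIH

Step 1. [col 1: U + S ≡ H (mod 10)] no forcing yet in column 1 (carry-in 0); U=3 is free and consistent — try it, so U=3.
Step 2. [L] L is the leading digit of a 7-digit sum of two 6-digit numbers; the final carry is exactly 1. So L=1.
Step 3. [col 1: U + S ≡ H (mod 10)] column 1 (U + S ≡ H (mod 10), carry-in 0) doesn't pin S yet; pick S=7 and continue. So S=7.
Step 4. [col 1: U + S ≡ H (mod 10)] column 1: given U=3, S=7, carry-in 0, and digits 1,3,7 already taken and all letters distinct, U+S≡H (mod 10) forces H=0 ⇒ H=0.
Step 5. [col 2: V + D ≡ I (mod 10)] several values work for I in column 2 (V + D ≡ I (mod 10), carry-in 1); try I=2 ⇒ I=2.
Step 6. [col 2: V + D ≡ I (mod 10)] column 2 (V + D ≡ I (mod 10), carry-in 1) doesn't pin D yet; pick D=5 and continue, so D=5.
Step 7. [col 2: V + D ≡ I (mod 10)] column 2 reads V+D+carry(1)=I with D=5, I=2; with digits 0,1,2,3,5,7 already taken and all letters distinct, the only value for V is 6 ⇒ V=6.
Step 8. [col 4: L + S ≡ Q (mod 10)] in column 4 we have L+S≡Q with carry-in 0; given L=1, S=7 and digits 0,1,2,3,5,6,7 already taken and all letters distinct, that pins Q to 8, so Q=8.
Step 9. [col 6: F + U ≡ I (mod 10)] column 6: given U=3, I=2, carry-in 0, and digits 0,1,2,3,5,6,7,8 already taken and all letters distinct, F+U≡I (mod 10) forces F=9. So F=9.

Answer: D=5, F=9, H=0, I=2, L=1, Q=8, S=7, U=3, V=6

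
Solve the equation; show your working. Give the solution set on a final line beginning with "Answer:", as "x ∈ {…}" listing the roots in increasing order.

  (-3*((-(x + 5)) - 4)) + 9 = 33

Step 1. [(-3*((-(x + 5)) - 4)) + 9 = 33] subtract 9: x sits inside (… + 9). So sub: -3*((-(x + 5)) - 4) = 24.
Step 2. [-3*((-(x + 5)) - 4) = 24] -3·(inner) — divide through by -3, so div: (-(x + 5)) - 4 = -8.
Step 3. [(-(x + 5)) - 4 = -8] the outer -4 inverts by adding 4, so sub: -(x + 5) = -4.
Step 4. [-(x + 5) = -4] leading − — multiply by −1 ⇒ neg: x + 5 = 4.
Step 5. [x + 5 = 4] the outer +5 inverts by subtracting 5, so sub: x = -1.

Answer: x ∈ {-1}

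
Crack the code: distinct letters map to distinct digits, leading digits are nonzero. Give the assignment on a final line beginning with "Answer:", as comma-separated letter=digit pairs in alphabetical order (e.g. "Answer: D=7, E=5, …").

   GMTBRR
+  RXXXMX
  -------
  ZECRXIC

Step 1. [Z] Z is the leading digit of a 7-digit sum of two 6-digit numbers; the final carry is exactly 1, so Z=1.
Step 2. [col 1: R + X ≡ C (mod 10)] no forcing yet in column 1 (carry-in 0); R=6 is free and consistent — try it. So R=6.
Step 3. [col 1: R + X ≡ C (mod 10)] C=4 is one option consistent with column 1 (R + X ≡ C (mod 10), carry-in 0) — take it ⇒ C=4.
Step 4. [col 1: R + X ≡ C (mod 10)] from column 1 (R=6, C=4, carry-in 0, digits 1,4,6 already taken and all letters distinct): X must equal 8, so X=8.
Step 5. [col 2: R + M ≡ I (mod 10)] I=2 is one option consistent with column 2 (R + M ≡ I (mod 10), carry-in 1) — take it ⇒ I=2.
Step 6. [col 2: R + M ≡ I (mod 10)] from column 2 (R=6, I=2, carry-in 1, digits 1,2,4,6,8 already taken and all letters distinct): M must equal 5 ⇒ M=5.
Step 7. [col 3: B + X ≡ X (mod 10)] from column 3 (X=8, carry-in 1, digits 1,2,4,5,6,8 already taken and all letters distinct): B must equal 9. So B=9.
Step 8. [col 4: T + X ≡ R (mod 10)] column 4: given X=8, R=6, carry-in 1, and digits 1,2,4,5,6,8,9 already taken and all letters distinct, T+X≡R (mod 10) forces T=7, so T=7.
Step 9. [col 6: G + R ≡ E (mod 10)] column 6: given R=6, carry-in 1, and digits 1,2,4,5,6,7,8,9 already taken and all letters distinct, G+R≡E (mod 10) forces E=0. So E=0.
Step 10. [col 6: G + R ≡ E (mod 10)] column 6: given R=6, E=0, carry-in 1, and digits 0,1,2,4,5,6,7,8,9 already taken and all letters distinct, G+R≡E (mod 10) forces G=3. So G=3.

Answer: B=9, C=4, E=0, G=3, I=2, M=5, R=6, T=7, X=8, Z=1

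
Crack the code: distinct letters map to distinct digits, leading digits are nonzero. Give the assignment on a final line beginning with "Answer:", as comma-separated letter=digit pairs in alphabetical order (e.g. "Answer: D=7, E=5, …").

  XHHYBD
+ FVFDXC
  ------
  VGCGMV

Step 1. [col 1: D + C ≡ V (mod 10)] C=9 is one option consistent with column 1 (D + C ≡ V (mod 10), carry-in 0) — take it ⇒ C=9.
Step 2. [col 1: D + C ≡ V (mod 10)] no forcing yet in column 1 (carry-in 0); V=7 is free and consistent — try it, so V=7.
Step 3. [col 1: D + C ≡ V (mod 10)] from column 1 (C=9, V=7, carry-in 0, digits 7,9 already taken and all letters distinct): D must equal 8. So D=8.
Step 4. [col 2: B + X ≡ M (mod 10)] no forcing yet in column 2 (carry-in 1); X=1 is free and consistent — try it, so X=1.
Step 5. [col 2: B + X ≡ M (mod 10)] no forcing yet in column 2 (carry-in 1); M=6 is free and consistent — try it. So M=6.
Step 6. [col 2: B + X ≡ M (mod 10)] column 2 reads B+X+carry(1)=M with X=1, M=6; with digits 1,6,7,8,9 already taken and all letters distinct, the only value for B is 4, so B=4.
Step 7. [col 3: Y + D ≡ G (mod 10)] column 3 (Y + D ≡ G (mod 10), carry-in 0) doesn't pin Y yet; pick Y=2 and continue ⇒ Y=2.
Step 8. [col 3: Y + D ≡ G (mod 10)] from column 3 (Y=2, D=8, carry-in 0, digits 1,2,4,6,7,8,9 already taken and all letters distinct): G must equal 0 ⇒ G=0.
Step 9. [col 4: H + F ≡ C (mod 10)] F=5 is one option consistent with column 4 (H + F ≡ C (mod 10), carry-in 1) — take it ⇒ F=5.
Step 10. [col 4: H + F ≡ C (mod 10)] from column 4 (F=5, C=9, carry-in 1, digits 0,1,2,4,5,6,7,8,9 already taken and all letters distinct): H must equal 3, so H=3.

Answer: B=4, C=9, D=8, F=5, G=0, H=3, M=6, V=7, X=1, Y=2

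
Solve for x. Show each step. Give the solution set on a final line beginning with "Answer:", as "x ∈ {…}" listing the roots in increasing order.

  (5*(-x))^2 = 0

Step 1. [(5*(-x))^2 = 0] 0 ≥ 0, LHS is (·)² — take ±√ ⇒ sqrt: 5*(-x) = 0.
Step 2. [5*(-x) = 0] 5·(inner) — divide through by 5 ⇒ div: -x = 0.
Step 3. [-x = 0] leading − — multiply by −1, so neg: x = 0.

Answer: x ∈ {0}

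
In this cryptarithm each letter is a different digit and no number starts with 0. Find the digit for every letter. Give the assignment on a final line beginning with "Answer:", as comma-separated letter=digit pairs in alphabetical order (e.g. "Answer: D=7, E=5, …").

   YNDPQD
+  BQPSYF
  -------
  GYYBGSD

Step 1. [col 1: D + F ≡ D (mod 10)] in column 1 we have D+F≡D with carry-in 0; given nothing yet and all letters distinct, none taken yet, that pins F to 0 ⇒ F=0.
Step 2. [col 1: D + F ≡ D (mod 10)] D=3 is one option consistent with column 1 (D + F ≡ D (mod 10), carry-in 0) — take it ⇒ D=3.
Step 3. [G] the sum has 7 digits but both addends have 6; that extra leading digit G is the final carry, namely 1, so G=1.
Step 4. [col 2: Q + Y ≡ S (mod 10)] column 2 (Q + Y ≡ S (mod 10), carry-in 0) doesn't pin S yet; pick S=6 and continue, so S=6.
Step 5. [col 2: Q + Y ≡ S (mod 10)] several values work for Y in column 2 (Q + Y ≡ S (mod 10), carry-in 0); try Y=2. So Y=2.
Step 6. [col 2: Q + Y ≡ S (mod 10)] from column 2 (Y=2, S=6, carry-in 0, digits 0,1,2,3,6 already taken and all letters distinct): Q must equal 4. So Q=4.
Step 7. [col 3: P + S ≡ G (mod 10)] from column 3 (S=6, G=1, carry-in 0, digits 0,1,2,3,4,6 already taken and all letters distinct): P must equal 5. So P=5.
Step 8. [col 4: D + P ≡ B (mod 10)] column 4 reads D+P+carry(1)=B with D=3, P=5; with digits 0,1,2,3,4,5,6 already taken and all letters distinct, the only value for B is 9 ⇒ B=9.
Step 9. [col 5: N + Q ≡ Y (mod 10)] column 5 reads N+Q+carry(0)=Y with Q=4, Y=2; with digits 0,1,2,3,4,5,6,9 already taken and all letters distinct, the only value for N is 8. So N=8.

Answer: B=9, D=3, F=0, G=1, N=8, P=5, Q=4, S=6, Y=2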